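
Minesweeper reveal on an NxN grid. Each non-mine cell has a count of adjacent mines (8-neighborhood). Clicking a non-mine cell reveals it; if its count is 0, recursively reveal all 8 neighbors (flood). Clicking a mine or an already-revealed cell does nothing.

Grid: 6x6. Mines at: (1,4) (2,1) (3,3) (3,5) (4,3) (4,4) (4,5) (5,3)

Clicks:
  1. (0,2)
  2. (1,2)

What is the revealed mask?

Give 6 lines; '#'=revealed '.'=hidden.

Click 1 (0,2) count=0: revealed 8 new [(0,0) (0,1) (0,2) (0,3) (1,0) (1,1) (1,2) (1,3)] -> total=8
Click 2 (1,2) count=1: revealed 0 new [(none)] -> total=8

Answer: ####..
####..
......
......
......
......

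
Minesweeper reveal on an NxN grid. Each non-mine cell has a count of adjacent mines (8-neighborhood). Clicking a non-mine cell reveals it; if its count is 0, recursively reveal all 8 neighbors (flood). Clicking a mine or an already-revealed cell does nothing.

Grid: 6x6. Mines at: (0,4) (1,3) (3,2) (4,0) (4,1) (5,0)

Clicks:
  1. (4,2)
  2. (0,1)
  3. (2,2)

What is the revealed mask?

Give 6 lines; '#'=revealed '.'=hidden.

Click 1 (4,2) count=2: revealed 1 new [(4,2)] -> total=1
Click 2 (0,1) count=0: revealed 11 new [(0,0) (0,1) (0,2) (1,0) (1,1) (1,2) (2,0) (2,1) (2,2) (3,0) (3,1)] -> total=12
Click 3 (2,2) count=2: revealed 0 new [(none)] -> total=12

Answer: ###...
###...
###...
##....
..#...
......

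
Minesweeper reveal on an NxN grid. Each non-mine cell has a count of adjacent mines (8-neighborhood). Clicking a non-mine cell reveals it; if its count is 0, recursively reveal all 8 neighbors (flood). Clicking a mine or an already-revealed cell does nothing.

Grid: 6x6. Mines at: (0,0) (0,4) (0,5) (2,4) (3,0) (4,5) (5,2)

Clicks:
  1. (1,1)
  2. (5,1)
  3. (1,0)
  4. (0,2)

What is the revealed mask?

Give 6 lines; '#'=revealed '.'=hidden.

Answer: .###..
####..
.###..
.###..
.###..
.#....

Derivation:
Click 1 (1,1) count=1: revealed 1 new [(1,1)] -> total=1
Click 2 (5,1) count=1: revealed 1 new [(5,1)] -> total=2
Click 3 (1,0) count=1: revealed 1 new [(1,0)] -> total=3
Click 4 (0,2) count=0: revealed 14 new [(0,1) (0,2) (0,3) (1,2) (1,3) (2,1) (2,2) (2,3) (3,1) (3,2) (3,3) (4,1) (4,2) (4,3)] -> total=17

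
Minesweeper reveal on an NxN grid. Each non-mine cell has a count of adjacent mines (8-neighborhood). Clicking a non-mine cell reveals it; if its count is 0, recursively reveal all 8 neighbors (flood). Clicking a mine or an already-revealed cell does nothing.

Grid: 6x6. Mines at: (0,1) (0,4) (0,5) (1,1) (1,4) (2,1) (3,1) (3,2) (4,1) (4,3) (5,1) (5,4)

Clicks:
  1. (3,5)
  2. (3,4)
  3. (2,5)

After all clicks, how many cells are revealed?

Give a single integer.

Click 1 (3,5) count=0: revealed 6 new [(2,4) (2,5) (3,4) (3,5) (4,4) (4,5)] -> total=6
Click 2 (3,4) count=1: revealed 0 new [(none)] -> total=6
Click 3 (2,5) count=1: revealed 0 new [(none)] -> total=6

Answer: 6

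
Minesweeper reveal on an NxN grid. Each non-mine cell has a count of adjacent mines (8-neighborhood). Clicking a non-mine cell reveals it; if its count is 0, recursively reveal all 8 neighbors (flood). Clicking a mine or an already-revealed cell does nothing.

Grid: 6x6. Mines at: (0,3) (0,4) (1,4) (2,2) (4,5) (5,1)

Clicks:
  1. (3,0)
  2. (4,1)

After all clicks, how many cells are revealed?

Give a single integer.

Click 1 (3,0) count=0: revealed 12 new [(0,0) (0,1) (0,2) (1,0) (1,1) (1,2) (2,0) (2,1) (3,0) (3,1) (4,0) (4,1)] -> total=12
Click 2 (4,1) count=1: revealed 0 new [(none)] -> total=12

Answer: 12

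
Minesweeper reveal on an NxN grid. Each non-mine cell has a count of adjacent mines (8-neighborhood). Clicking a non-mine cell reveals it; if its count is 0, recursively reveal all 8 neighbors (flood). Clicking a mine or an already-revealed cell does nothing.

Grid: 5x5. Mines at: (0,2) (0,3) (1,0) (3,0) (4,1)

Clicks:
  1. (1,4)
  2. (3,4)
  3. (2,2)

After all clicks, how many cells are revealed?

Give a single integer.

Click 1 (1,4) count=1: revealed 1 new [(1,4)] -> total=1
Click 2 (3,4) count=0: revealed 14 new [(1,1) (1,2) (1,3) (2,1) (2,2) (2,3) (2,4) (3,1) (3,2) (3,3) (3,4) (4,2) (4,3) (4,4)] -> total=15
Click 3 (2,2) count=0: revealed 0 new [(none)] -> total=15

Answer: 15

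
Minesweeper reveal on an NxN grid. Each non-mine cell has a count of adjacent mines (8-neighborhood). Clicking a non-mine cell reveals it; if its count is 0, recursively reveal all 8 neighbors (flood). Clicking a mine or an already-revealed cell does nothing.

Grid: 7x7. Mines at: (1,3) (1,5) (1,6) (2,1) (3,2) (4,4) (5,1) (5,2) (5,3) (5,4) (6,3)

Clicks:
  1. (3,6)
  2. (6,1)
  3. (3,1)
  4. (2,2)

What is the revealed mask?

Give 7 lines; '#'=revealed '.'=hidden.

Click 1 (3,6) count=0: revealed 10 new [(2,5) (2,6) (3,5) (3,6) (4,5) (4,6) (5,5) (5,6) (6,5) (6,6)] -> total=10
Click 2 (6,1) count=2: revealed 1 new [(6,1)] -> total=11
Click 3 (3,1) count=2: revealed 1 new [(3,1)] -> total=12
Click 4 (2,2) count=3: revealed 1 new [(2,2)] -> total=13

Answer: .......
.......
..#..##
.#...##
.....##
.....##
.#...##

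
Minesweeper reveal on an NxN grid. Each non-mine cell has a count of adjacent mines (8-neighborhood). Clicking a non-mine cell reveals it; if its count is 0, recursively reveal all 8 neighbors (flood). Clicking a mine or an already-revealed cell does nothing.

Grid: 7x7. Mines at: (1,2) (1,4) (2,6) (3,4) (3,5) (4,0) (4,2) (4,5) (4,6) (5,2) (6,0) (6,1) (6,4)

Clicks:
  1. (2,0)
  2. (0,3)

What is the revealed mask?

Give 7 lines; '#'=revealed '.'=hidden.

Answer: ##.#...
##.....
##.....
##.....
.......
.......
.......

Derivation:
Click 1 (2,0) count=0: revealed 8 new [(0,0) (0,1) (1,0) (1,1) (2,0) (2,1) (3,0) (3,1)] -> total=8
Click 2 (0,3) count=2: revealed 1 new [(0,3)] -> total=9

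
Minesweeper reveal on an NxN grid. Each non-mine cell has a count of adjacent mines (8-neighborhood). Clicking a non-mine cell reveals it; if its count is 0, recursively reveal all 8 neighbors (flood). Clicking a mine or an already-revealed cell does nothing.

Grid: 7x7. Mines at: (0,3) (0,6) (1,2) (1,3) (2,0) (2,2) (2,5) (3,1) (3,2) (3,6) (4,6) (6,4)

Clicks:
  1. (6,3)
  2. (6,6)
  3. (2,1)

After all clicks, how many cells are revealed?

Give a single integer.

Answer: 6

Derivation:
Click 1 (6,3) count=1: revealed 1 new [(6,3)] -> total=1
Click 2 (6,6) count=0: revealed 4 new [(5,5) (5,6) (6,5) (6,6)] -> total=5
Click 3 (2,1) count=5: revealed 1 new [(2,1)] -> total=6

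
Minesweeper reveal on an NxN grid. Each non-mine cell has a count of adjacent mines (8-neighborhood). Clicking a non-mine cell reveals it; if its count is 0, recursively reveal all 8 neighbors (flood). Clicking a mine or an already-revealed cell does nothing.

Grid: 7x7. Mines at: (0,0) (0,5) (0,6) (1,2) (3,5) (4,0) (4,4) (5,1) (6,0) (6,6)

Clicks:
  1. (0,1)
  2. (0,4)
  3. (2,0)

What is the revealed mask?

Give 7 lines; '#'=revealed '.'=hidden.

Click 1 (0,1) count=2: revealed 1 new [(0,1)] -> total=1
Click 2 (0,4) count=1: revealed 1 new [(0,4)] -> total=2
Click 3 (2,0) count=0: revealed 6 new [(1,0) (1,1) (2,0) (2,1) (3,0) (3,1)] -> total=8

Answer: .#..#..
##.....
##.....
##.....
.......
.......
.......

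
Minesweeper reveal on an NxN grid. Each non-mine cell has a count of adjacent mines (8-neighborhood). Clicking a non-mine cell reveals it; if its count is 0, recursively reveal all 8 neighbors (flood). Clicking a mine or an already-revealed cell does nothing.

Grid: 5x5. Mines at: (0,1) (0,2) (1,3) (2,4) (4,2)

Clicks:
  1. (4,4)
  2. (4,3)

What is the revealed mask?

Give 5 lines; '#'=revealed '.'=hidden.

Answer: .....
.....
.....
...##
...##

Derivation:
Click 1 (4,4) count=0: revealed 4 new [(3,3) (3,4) (4,3) (4,4)] -> total=4
Click 2 (4,3) count=1: revealed 0 new [(none)] -> total=4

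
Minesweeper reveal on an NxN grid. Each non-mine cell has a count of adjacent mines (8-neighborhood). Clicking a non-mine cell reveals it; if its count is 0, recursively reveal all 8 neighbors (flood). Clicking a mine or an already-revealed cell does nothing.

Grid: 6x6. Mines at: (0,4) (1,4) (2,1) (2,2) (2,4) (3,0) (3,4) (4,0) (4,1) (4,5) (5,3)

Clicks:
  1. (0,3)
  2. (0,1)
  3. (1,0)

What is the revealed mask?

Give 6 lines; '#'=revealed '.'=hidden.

Answer: ####..
####..
......
......
......
......

Derivation:
Click 1 (0,3) count=2: revealed 1 new [(0,3)] -> total=1
Click 2 (0,1) count=0: revealed 7 new [(0,0) (0,1) (0,2) (1,0) (1,1) (1,2) (1,3)] -> total=8
Click 3 (1,0) count=1: revealed 0 new [(none)] -> total=8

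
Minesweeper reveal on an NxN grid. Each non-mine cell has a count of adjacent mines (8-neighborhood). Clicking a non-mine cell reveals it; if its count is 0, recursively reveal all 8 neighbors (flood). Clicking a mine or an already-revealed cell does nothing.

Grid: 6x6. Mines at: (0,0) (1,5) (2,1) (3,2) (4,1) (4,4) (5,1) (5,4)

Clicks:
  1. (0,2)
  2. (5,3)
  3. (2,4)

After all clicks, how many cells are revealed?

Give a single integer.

Click 1 (0,2) count=0: revealed 11 new [(0,1) (0,2) (0,3) (0,4) (1,1) (1,2) (1,3) (1,4) (2,2) (2,3) (2,4)] -> total=11
Click 2 (5,3) count=2: revealed 1 new [(5,3)] -> total=12
Click 3 (2,4) count=1: revealed 0 new [(none)] -> total=12

Answer: 12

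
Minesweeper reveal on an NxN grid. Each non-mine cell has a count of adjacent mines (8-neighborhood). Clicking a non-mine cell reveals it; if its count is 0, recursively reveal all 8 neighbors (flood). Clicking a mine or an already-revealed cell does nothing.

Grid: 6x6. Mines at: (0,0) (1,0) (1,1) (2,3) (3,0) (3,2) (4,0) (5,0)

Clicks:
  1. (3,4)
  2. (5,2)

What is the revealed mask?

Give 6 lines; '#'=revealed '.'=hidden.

Answer: ..####
..####
....##
...###
.#####
.#####

Derivation:
Click 1 (3,4) count=1: revealed 1 new [(3,4)] -> total=1
Click 2 (5,2) count=0: revealed 22 new [(0,2) (0,3) (0,4) (0,5) (1,2) (1,3) (1,4) (1,5) (2,4) (2,5) (3,3) (3,5) (4,1) (4,2) (4,3) (4,4) (4,5) (5,1) (5,2) (5,3) (5,4) (5,5)] -> total=23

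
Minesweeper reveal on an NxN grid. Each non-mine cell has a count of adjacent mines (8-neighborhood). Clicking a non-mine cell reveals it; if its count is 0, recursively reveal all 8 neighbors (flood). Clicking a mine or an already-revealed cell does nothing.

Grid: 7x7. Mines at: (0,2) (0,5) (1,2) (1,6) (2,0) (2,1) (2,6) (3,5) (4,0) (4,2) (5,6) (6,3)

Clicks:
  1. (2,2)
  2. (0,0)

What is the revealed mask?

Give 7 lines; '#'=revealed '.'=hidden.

Answer: ##.....
##.....
..#....
.......
.......
.......
.......

Derivation:
Click 1 (2,2) count=2: revealed 1 new [(2,2)] -> total=1
Click 2 (0,0) count=0: revealed 4 new [(0,0) (0,1) (1,0) (1,1)] -> total=5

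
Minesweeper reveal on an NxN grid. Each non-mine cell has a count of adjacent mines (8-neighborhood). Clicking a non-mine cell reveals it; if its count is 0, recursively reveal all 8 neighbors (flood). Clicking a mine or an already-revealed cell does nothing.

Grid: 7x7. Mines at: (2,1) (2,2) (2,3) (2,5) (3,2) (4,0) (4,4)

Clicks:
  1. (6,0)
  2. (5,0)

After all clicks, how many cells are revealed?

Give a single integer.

Answer: 21

Derivation:
Click 1 (6,0) count=0: revealed 21 new [(3,5) (3,6) (4,1) (4,2) (4,3) (4,5) (4,6) (5,0) (5,1) (5,2) (5,3) (5,4) (5,5) (5,6) (6,0) (6,1) (6,2) (6,3) (6,4) (6,5) (6,6)] -> total=21
Click 2 (5,0) count=1: revealed 0 new [(none)] -> total=21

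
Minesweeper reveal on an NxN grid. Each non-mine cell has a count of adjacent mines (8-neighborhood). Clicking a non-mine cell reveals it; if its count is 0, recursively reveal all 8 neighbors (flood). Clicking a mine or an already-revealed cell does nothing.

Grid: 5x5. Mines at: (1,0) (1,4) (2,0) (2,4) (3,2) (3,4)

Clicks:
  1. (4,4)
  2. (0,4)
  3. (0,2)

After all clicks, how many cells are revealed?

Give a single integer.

Click 1 (4,4) count=1: revealed 1 new [(4,4)] -> total=1
Click 2 (0,4) count=1: revealed 1 new [(0,4)] -> total=2
Click 3 (0,2) count=0: revealed 9 new [(0,1) (0,2) (0,3) (1,1) (1,2) (1,3) (2,1) (2,2) (2,3)] -> total=11

Answer: 11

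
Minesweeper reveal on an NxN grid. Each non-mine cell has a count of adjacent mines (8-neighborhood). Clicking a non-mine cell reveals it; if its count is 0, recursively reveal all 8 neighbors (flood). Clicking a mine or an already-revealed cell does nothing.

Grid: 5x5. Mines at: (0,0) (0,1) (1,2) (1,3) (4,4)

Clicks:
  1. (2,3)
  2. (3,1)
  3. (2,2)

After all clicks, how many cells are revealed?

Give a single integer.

Answer: 14

Derivation:
Click 1 (2,3) count=2: revealed 1 new [(2,3)] -> total=1
Click 2 (3,1) count=0: revealed 13 new [(1,0) (1,1) (2,0) (2,1) (2,2) (3,0) (3,1) (3,2) (3,3) (4,0) (4,1) (4,2) (4,3)] -> total=14
Click 3 (2,2) count=2: revealed 0 new [(none)] -> total=14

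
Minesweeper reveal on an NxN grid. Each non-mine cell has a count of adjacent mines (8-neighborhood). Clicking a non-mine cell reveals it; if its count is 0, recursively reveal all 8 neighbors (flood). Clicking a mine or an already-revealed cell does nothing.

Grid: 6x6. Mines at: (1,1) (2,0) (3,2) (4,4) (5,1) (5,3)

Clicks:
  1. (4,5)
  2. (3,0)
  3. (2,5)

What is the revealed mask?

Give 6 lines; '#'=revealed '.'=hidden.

Click 1 (4,5) count=1: revealed 1 new [(4,5)] -> total=1
Click 2 (3,0) count=1: revealed 1 new [(3,0)] -> total=2
Click 3 (2,5) count=0: revealed 15 new [(0,2) (0,3) (0,4) (0,5) (1,2) (1,3) (1,4) (1,5) (2,2) (2,3) (2,4) (2,5) (3,3) (3,4) (3,5)] -> total=17

Answer: ..####
..####
..####
#..###
.....#
......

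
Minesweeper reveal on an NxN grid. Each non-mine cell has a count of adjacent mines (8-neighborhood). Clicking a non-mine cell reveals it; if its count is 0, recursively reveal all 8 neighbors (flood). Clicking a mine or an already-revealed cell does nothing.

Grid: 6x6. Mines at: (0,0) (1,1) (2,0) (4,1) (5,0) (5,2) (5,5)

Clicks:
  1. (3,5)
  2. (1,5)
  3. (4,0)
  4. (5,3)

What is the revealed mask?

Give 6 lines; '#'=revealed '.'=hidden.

Answer: ..####
..####
..####
..####
#.####
...#..

Derivation:
Click 1 (3,5) count=0: revealed 20 new [(0,2) (0,3) (0,4) (0,5) (1,2) (1,3) (1,4) (1,5) (2,2) (2,3) (2,4) (2,5) (3,2) (3,3) (3,4) (3,5) (4,2) (4,3) (4,4) (4,5)] -> total=20
Click 2 (1,5) count=0: revealed 0 new [(none)] -> total=20
Click 3 (4,0) count=2: revealed 1 new [(4,0)] -> total=21
Click 4 (5,3) count=1: revealed 1 new [(5,3)] -> total=22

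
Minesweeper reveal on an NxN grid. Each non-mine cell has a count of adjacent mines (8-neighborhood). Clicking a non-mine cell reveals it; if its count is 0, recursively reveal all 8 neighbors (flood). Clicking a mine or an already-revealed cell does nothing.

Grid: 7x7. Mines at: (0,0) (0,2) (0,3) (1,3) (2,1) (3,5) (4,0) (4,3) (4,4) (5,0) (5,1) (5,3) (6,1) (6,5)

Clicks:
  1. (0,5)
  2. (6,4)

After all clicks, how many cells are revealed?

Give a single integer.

Click 1 (0,5) count=0: revealed 9 new [(0,4) (0,5) (0,6) (1,4) (1,5) (1,6) (2,4) (2,5) (2,6)] -> total=9
Click 2 (6,4) count=2: revealed 1 new [(6,4)] -> total=10

Answer: 10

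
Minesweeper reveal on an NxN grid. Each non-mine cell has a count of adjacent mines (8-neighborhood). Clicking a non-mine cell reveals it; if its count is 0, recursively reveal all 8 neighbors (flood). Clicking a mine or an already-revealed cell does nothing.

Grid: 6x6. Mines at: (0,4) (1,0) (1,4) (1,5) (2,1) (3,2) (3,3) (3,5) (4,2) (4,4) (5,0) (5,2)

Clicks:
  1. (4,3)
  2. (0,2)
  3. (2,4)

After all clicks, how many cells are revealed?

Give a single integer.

Answer: 8

Derivation:
Click 1 (4,3) count=5: revealed 1 new [(4,3)] -> total=1
Click 2 (0,2) count=0: revealed 6 new [(0,1) (0,2) (0,3) (1,1) (1,2) (1,3)] -> total=7
Click 3 (2,4) count=4: revealed 1 new [(2,4)] -> total=8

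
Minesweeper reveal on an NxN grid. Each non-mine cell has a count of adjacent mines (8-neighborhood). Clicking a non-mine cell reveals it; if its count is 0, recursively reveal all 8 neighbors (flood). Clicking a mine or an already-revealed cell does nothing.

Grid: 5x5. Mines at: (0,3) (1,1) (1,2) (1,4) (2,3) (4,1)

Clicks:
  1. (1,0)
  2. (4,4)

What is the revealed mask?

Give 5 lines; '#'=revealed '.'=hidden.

Click 1 (1,0) count=1: revealed 1 new [(1,0)] -> total=1
Click 2 (4,4) count=0: revealed 6 new [(3,2) (3,3) (3,4) (4,2) (4,3) (4,4)] -> total=7

Answer: .....
#....
.....
..###
..###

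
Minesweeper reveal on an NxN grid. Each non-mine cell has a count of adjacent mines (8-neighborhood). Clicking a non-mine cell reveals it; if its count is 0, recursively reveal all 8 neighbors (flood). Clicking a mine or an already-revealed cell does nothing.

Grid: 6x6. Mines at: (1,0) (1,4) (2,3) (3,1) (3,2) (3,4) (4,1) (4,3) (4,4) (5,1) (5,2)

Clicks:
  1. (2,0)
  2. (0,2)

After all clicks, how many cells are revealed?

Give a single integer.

Answer: 7

Derivation:
Click 1 (2,0) count=2: revealed 1 new [(2,0)] -> total=1
Click 2 (0,2) count=0: revealed 6 new [(0,1) (0,2) (0,3) (1,1) (1,2) (1,3)] -> total=7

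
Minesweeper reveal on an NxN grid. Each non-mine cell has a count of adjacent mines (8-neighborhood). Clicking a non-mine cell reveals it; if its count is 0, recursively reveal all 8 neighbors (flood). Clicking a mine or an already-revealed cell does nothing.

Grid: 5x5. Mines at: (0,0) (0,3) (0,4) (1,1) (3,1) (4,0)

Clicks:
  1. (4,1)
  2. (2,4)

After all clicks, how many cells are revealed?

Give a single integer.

Click 1 (4,1) count=2: revealed 1 new [(4,1)] -> total=1
Click 2 (2,4) count=0: revealed 12 new [(1,2) (1,3) (1,4) (2,2) (2,3) (2,4) (3,2) (3,3) (3,4) (4,2) (4,3) (4,4)] -> total=13

Answer: 13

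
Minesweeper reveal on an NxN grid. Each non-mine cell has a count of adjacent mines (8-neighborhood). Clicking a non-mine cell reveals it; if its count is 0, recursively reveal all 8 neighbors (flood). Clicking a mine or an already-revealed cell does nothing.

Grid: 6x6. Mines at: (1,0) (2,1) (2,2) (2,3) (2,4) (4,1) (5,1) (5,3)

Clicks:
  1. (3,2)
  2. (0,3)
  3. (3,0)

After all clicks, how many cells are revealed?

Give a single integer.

Click 1 (3,2) count=4: revealed 1 new [(3,2)] -> total=1
Click 2 (0,3) count=0: revealed 10 new [(0,1) (0,2) (0,3) (0,4) (0,5) (1,1) (1,2) (1,3) (1,4) (1,5)] -> total=11
Click 3 (3,0) count=2: revealed 1 new [(3,0)] -> total=12

Answer: 12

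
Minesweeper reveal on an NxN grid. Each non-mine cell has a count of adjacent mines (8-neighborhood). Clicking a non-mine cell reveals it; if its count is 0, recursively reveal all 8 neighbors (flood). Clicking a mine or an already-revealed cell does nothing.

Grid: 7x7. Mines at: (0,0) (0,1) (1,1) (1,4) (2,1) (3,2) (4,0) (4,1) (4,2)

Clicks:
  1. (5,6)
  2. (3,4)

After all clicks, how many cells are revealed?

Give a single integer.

Answer: 30

Derivation:
Click 1 (5,6) count=0: revealed 30 new [(0,5) (0,6) (1,5) (1,6) (2,3) (2,4) (2,5) (2,6) (3,3) (3,4) (3,5) (3,6) (4,3) (4,4) (4,5) (4,6) (5,0) (5,1) (5,2) (5,3) (5,4) (5,5) (5,6) (6,0) (6,1) (6,2) (6,3) (6,4) (6,5) (6,6)] -> total=30
Click 2 (3,4) count=0: revealed 0 new [(none)] -> total=30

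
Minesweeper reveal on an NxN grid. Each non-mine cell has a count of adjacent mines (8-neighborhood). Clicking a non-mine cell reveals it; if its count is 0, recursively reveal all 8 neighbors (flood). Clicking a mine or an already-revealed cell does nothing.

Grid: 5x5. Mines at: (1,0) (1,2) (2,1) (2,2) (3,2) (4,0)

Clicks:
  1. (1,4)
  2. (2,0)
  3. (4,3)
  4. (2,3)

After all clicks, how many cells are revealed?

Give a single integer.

Click 1 (1,4) count=0: revealed 10 new [(0,3) (0,4) (1,3) (1,4) (2,3) (2,4) (3,3) (3,4) (4,3) (4,4)] -> total=10
Click 2 (2,0) count=2: revealed 1 new [(2,0)] -> total=11
Click 3 (4,3) count=1: revealed 0 new [(none)] -> total=11
Click 4 (2,3) count=3: revealed 0 new [(none)] -> total=11

Answer: 11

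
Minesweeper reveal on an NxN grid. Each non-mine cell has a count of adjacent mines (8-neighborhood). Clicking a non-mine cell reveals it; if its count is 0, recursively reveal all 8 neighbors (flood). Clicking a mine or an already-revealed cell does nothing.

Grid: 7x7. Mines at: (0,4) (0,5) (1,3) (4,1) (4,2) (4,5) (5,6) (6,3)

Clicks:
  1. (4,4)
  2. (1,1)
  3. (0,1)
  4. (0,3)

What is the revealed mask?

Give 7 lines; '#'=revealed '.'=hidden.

Click 1 (4,4) count=1: revealed 1 new [(4,4)] -> total=1
Click 2 (1,1) count=0: revealed 12 new [(0,0) (0,1) (0,2) (1,0) (1,1) (1,2) (2,0) (2,1) (2,2) (3,0) (3,1) (3,2)] -> total=13
Click 3 (0,1) count=0: revealed 0 new [(none)] -> total=13
Click 4 (0,3) count=2: revealed 1 new [(0,3)] -> total=14

Answer: ####...
###....
###....
###....
....#..
.......
.......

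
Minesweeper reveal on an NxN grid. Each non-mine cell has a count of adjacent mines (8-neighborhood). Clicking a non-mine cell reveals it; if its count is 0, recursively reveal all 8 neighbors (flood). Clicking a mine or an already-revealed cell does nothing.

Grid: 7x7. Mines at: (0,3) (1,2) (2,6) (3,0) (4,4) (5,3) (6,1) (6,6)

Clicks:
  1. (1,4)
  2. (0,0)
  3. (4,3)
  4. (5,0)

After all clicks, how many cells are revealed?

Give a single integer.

Answer: 9

Derivation:
Click 1 (1,4) count=1: revealed 1 new [(1,4)] -> total=1
Click 2 (0,0) count=0: revealed 6 new [(0,0) (0,1) (1,0) (1,1) (2,0) (2,1)] -> total=7
Click 3 (4,3) count=2: revealed 1 new [(4,3)] -> total=8
Click 4 (5,0) count=1: revealed 1 new [(5,0)] -> total=9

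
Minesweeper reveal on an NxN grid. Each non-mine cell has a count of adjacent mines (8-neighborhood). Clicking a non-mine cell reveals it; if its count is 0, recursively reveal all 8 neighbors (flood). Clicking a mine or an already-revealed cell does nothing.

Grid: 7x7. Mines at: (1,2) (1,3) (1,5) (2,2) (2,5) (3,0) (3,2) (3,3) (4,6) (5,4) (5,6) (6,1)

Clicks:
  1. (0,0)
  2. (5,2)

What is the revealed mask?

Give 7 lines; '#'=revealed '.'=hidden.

Click 1 (0,0) count=0: revealed 6 new [(0,0) (0,1) (1,0) (1,1) (2,0) (2,1)] -> total=6
Click 2 (5,2) count=1: revealed 1 new [(5,2)] -> total=7

Answer: ##.....
##.....
##.....
.......
.......
..#....
.......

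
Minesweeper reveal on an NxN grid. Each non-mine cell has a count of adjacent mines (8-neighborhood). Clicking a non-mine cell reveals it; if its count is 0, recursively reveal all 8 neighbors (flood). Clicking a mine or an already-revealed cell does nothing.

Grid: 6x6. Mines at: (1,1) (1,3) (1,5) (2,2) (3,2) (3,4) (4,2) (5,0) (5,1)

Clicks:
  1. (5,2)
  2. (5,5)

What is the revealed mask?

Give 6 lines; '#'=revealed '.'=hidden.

Click 1 (5,2) count=2: revealed 1 new [(5,2)] -> total=1
Click 2 (5,5) count=0: revealed 6 new [(4,3) (4,4) (4,5) (5,3) (5,4) (5,5)] -> total=7

Answer: ......
......
......
......
...###
..####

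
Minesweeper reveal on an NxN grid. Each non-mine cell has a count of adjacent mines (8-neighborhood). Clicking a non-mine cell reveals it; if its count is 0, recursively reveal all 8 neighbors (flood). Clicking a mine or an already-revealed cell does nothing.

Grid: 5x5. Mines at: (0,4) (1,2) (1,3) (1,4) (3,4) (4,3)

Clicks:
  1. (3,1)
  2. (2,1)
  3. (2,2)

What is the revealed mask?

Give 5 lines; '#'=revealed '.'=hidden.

Click 1 (3,1) count=0: revealed 13 new [(0,0) (0,1) (1,0) (1,1) (2,0) (2,1) (2,2) (3,0) (3,1) (3,2) (4,0) (4,1) (4,2)] -> total=13
Click 2 (2,1) count=1: revealed 0 new [(none)] -> total=13
Click 3 (2,2) count=2: revealed 0 new [(none)] -> total=13

Answer: ##...
##...
###..
###..
###..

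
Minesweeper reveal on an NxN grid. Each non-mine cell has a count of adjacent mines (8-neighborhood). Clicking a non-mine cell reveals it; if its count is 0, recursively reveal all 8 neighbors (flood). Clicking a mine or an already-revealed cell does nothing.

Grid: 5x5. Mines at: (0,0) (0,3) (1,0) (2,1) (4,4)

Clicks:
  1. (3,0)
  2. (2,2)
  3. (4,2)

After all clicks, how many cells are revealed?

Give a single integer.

Answer: 9

Derivation:
Click 1 (3,0) count=1: revealed 1 new [(3,0)] -> total=1
Click 2 (2,2) count=1: revealed 1 new [(2,2)] -> total=2
Click 3 (4,2) count=0: revealed 7 new [(3,1) (3,2) (3,3) (4,0) (4,1) (4,2) (4,3)] -> total=9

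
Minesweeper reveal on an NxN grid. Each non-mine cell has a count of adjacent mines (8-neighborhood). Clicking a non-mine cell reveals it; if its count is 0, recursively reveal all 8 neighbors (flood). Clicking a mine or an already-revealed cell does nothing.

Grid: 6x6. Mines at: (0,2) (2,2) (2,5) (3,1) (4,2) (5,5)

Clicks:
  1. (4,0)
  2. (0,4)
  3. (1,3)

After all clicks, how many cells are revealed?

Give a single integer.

Click 1 (4,0) count=1: revealed 1 new [(4,0)] -> total=1
Click 2 (0,4) count=0: revealed 6 new [(0,3) (0,4) (0,5) (1,3) (1,4) (1,5)] -> total=7
Click 3 (1,3) count=2: revealed 0 new [(none)] -> total=7

Answer: 7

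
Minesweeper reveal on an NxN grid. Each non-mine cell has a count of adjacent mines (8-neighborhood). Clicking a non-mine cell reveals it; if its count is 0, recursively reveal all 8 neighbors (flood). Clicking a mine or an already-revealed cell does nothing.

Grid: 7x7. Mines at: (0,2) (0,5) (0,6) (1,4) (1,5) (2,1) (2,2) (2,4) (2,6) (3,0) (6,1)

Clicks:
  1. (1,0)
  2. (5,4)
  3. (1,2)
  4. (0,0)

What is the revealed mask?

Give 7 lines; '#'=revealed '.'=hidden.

Answer: ##.....
###....
.......
.######
.######
.######
..#####

Derivation:
Click 1 (1,0) count=1: revealed 1 new [(1,0)] -> total=1
Click 2 (5,4) count=0: revealed 23 new [(3,1) (3,2) (3,3) (3,4) (3,5) (3,6) (4,1) (4,2) (4,3) (4,4) (4,5) (4,6) (5,1) (5,2) (5,3) (5,4) (5,5) (5,6) (6,2) (6,3) (6,4) (6,5) (6,6)] -> total=24
Click 3 (1,2) count=3: revealed 1 new [(1,2)] -> total=25
Click 4 (0,0) count=0: revealed 3 new [(0,0) (0,1) (1,1)] -> total=28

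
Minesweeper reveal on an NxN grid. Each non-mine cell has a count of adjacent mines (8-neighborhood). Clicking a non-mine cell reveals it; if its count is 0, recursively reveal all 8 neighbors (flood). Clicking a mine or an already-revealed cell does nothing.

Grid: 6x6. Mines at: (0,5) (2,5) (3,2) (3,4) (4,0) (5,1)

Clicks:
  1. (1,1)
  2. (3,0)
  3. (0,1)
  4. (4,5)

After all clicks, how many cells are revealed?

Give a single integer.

Click 1 (1,1) count=0: revealed 17 new [(0,0) (0,1) (0,2) (0,3) (0,4) (1,0) (1,1) (1,2) (1,3) (1,4) (2,0) (2,1) (2,2) (2,3) (2,4) (3,0) (3,1)] -> total=17
Click 2 (3,0) count=1: revealed 0 new [(none)] -> total=17
Click 3 (0,1) count=0: revealed 0 new [(none)] -> total=17
Click 4 (4,5) count=1: revealed 1 new [(4,5)] -> total=18

Answer: 18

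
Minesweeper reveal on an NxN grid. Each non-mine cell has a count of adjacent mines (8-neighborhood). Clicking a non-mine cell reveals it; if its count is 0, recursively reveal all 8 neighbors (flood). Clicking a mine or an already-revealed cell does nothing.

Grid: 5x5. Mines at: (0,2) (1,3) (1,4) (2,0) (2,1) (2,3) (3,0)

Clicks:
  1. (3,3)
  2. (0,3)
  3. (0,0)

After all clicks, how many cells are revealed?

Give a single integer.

Click 1 (3,3) count=1: revealed 1 new [(3,3)] -> total=1
Click 2 (0,3) count=3: revealed 1 new [(0,3)] -> total=2
Click 3 (0,0) count=0: revealed 4 new [(0,0) (0,1) (1,0) (1,1)] -> total=6

Answer: 6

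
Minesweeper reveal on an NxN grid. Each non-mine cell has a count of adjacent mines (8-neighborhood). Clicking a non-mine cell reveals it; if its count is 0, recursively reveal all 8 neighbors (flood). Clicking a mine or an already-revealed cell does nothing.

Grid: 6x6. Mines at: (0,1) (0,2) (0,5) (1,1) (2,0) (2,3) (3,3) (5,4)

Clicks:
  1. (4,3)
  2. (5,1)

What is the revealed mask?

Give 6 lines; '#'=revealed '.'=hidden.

Answer: ......
......
......
###...
####..
####..

Derivation:
Click 1 (4,3) count=2: revealed 1 new [(4,3)] -> total=1
Click 2 (5,1) count=0: revealed 10 new [(3,0) (3,1) (3,2) (4,0) (4,1) (4,2) (5,0) (5,1) (5,2) (5,3)] -> total=11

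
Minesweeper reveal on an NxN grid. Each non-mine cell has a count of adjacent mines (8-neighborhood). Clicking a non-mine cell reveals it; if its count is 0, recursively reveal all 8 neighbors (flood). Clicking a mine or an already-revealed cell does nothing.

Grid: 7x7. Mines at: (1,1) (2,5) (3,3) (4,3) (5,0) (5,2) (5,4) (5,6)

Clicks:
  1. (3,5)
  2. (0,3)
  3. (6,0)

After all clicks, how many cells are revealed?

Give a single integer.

Click 1 (3,5) count=1: revealed 1 new [(3,5)] -> total=1
Click 2 (0,3) count=0: revealed 13 new [(0,2) (0,3) (0,4) (0,5) (0,6) (1,2) (1,3) (1,4) (1,5) (1,6) (2,2) (2,3) (2,4)] -> total=14
Click 3 (6,0) count=1: revealed 1 new [(6,0)] -> total=15

Answer: 15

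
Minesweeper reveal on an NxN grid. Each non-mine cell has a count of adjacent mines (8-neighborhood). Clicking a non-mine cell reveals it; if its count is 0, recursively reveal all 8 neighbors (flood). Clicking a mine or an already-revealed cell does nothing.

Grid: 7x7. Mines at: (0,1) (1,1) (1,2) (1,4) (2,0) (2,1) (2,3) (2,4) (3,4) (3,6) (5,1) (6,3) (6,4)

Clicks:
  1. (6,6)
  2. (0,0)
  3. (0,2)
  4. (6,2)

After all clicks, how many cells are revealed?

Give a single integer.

Answer: 9

Derivation:
Click 1 (6,6) count=0: revealed 6 new [(4,5) (4,6) (5,5) (5,6) (6,5) (6,6)] -> total=6
Click 2 (0,0) count=2: revealed 1 new [(0,0)] -> total=7
Click 3 (0,2) count=3: revealed 1 new [(0,2)] -> total=8
Click 4 (6,2) count=2: revealed 1 new [(6,2)] -> total=9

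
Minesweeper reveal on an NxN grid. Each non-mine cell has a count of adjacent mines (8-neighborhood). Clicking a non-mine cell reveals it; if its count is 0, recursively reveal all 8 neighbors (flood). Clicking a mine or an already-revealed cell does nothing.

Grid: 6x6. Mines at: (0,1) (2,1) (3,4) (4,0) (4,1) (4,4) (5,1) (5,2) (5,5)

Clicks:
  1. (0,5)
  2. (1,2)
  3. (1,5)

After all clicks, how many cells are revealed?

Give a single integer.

Answer: 12

Derivation:
Click 1 (0,5) count=0: revealed 12 new [(0,2) (0,3) (0,4) (0,5) (1,2) (1,3) (1,4) (1,5) (2,2) (2,3) (2,4) (2,5)] -> total=12
Click 2 (1,2) count=2: revealed 0 new [(none)] -> total=12
Click 3 (1,5) count=0: revealed 0 new [(none)] -> total=12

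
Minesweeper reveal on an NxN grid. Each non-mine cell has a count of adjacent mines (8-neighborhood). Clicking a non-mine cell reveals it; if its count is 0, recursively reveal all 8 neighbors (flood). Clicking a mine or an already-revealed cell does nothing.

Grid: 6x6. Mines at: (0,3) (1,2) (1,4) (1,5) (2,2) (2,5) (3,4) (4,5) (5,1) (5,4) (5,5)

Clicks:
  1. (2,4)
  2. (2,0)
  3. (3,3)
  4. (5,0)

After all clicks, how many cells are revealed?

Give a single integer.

Click 1 (2,4) count=4: revealed 1 new [(2,4)] -> total=1
Click 2 (2,0) count=0: revealed 10 new [(0,0) (0,1) (1,0) (1,1) (2,0) (2,1) (3,0) (3,1) (4,0) (4,1)] -> total=11
Click 3 (3,3) count=2: revealed 1 new [(3,3)] -> total=12
Click 4 (5,0) count=1: revealed 1 new [(5,0)] -> total=13

Answer: 13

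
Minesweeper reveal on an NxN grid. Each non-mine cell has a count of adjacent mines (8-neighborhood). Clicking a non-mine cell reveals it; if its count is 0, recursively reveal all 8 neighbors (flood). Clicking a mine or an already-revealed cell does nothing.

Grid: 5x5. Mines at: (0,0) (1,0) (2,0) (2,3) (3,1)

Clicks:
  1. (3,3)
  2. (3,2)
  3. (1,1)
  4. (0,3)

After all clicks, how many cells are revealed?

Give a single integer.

Click 1 (3,3) count=1: revealed 1 new [(3,3)] -> total=1
Click 2 (3,2) count=2: revealed 1 new [(3,2)] -> total=2
Click 3 (1,1) count=3: revealed 1 new [(1,1)] -> total=3
Click 4 (0,3) count=0: revealed 7 new [(0,1) (0,2) (0,3) (0,4) (1,2) (1,3) (1,4)] -> total=10

Answer: 10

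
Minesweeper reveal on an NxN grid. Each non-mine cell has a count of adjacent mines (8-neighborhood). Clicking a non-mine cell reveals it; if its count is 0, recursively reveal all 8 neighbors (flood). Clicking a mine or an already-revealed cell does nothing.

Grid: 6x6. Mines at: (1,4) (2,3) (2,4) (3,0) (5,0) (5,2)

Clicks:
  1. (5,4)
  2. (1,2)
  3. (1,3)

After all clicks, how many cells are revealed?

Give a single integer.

Click 1 (5,4) count=0: revealed 9 new [(3,3) (3,4) (3,5) (4,3) (4,4) (4,5) (5,3) (5,4) (5,5)] -> total=9
Click 2 (1,2) count=1: revealed 1 new [(1,2)] -> total=10
Click 3 (1,3) count=3: revealed 1 new [(1,3)] -> total=11

Answer: 11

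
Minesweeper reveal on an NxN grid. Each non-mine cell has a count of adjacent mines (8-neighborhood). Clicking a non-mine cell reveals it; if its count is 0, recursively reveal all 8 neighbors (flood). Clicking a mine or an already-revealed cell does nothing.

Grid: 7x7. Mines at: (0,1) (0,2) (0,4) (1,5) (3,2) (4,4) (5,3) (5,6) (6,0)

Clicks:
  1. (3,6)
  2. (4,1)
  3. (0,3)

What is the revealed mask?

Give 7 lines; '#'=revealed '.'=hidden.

Answer: ...#...
.......
.....##
.....##
.#...##
.......
.......

Derivation:
Click 1 (3,6) count=0: revealed 6 new [(2,5) (2,6) (3,5) (3,6) (4,5) (4,6)] -> total=6
Click 2 (4,1) count=1: revealed 1 new [(4,1)] -> total=7
Click 3 (0,3) count=2: revealed 1 new [(0,3)] -> total=8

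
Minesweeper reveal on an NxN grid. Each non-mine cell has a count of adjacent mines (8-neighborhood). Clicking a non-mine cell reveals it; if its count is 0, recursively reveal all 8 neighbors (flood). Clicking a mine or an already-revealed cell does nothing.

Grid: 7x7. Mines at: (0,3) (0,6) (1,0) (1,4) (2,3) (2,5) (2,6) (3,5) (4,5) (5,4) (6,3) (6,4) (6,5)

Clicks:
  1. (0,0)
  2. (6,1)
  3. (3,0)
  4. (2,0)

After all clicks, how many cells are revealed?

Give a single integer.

Click 1 (0,0) count=1: revealed 1 new [(0,0)] -> total=1
Click 2 (6,1) count=0: revealed 18 new [(2,0) (2,1) (2,2) (3,0) (3,1) (3,2) (3,3) (4,0) (4,1) (4,2) (4,3) (5,0) (5,1) (5,2) (5,3) (6,0) (6,1) (6,2)] -> total=19
Click 3 (3,0) count=0: revealed 0 new [(none)] -> total=19
Click 4 (2,0) count=1: revealed 0 new [(none)] -> total=19

Answer: 19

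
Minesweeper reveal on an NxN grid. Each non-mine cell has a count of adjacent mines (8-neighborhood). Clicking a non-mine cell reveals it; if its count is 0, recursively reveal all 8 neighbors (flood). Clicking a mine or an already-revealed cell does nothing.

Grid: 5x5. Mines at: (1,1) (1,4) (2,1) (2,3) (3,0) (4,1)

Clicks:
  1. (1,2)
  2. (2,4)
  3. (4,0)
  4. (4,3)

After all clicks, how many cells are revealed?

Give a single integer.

Answer: 9

Derivation:
Click 1 (1,2) count=3: revealed 1 new [(1,2)] -> total=1
Click 2 (2,4) count=2: revealed 1 new [(2,4)] -> total=2
Click 3 (4,0) count=2: revealed 1 new [(4,0)] -> total=3
Click 4 (4,3) count=0: revealed 6 new [(3,2) (3,3) (3,4) (4,2) (4,3) (4,4)] -> total=9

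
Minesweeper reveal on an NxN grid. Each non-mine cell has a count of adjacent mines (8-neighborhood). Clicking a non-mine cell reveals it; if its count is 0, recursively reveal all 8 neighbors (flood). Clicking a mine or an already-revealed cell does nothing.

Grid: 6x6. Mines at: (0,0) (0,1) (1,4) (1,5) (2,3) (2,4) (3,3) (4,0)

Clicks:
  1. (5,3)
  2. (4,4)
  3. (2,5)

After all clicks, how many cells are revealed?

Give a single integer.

Answer: 13

Derivation:
Click 1 (5,3) count=0: revealed 12 new [(3,4) (3,5) (4,1) (4,2) (4,3) (4,4) (4,5) (5,1) (5,2) (5,3) (5,4) (5,5)] -> total=12
Click 2 (4,4) count=1: revealed 0 new [(none)] -> total=12
Click 3 (2,5) count=3: revealed 1 new [(2,5)] -> total=13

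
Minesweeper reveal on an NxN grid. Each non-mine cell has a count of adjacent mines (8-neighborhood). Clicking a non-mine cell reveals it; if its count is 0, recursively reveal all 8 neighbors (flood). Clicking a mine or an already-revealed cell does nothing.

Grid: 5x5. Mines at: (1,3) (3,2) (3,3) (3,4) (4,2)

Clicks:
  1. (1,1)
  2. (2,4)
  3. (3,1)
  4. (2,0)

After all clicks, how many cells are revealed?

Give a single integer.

Answer: 14

Derivation:
Click 1 (1,1) count=0: revealed 13 new [(0,0) (0,1) (0,2) (1,0) (1,1) (1,2) (2,0) (2,1) (2,2) (3,0) (3,1) (4,0) (4,1)] -> total=13
Click 2 (2,4) count=3: revealed 1 new [(2,4)] -> total=14
Click 3 (3,1) count=2: revealed 0 new [(none)] -> total=14
Click 4 (2,0) count=0: revealed 0 new [(none)] -> total=14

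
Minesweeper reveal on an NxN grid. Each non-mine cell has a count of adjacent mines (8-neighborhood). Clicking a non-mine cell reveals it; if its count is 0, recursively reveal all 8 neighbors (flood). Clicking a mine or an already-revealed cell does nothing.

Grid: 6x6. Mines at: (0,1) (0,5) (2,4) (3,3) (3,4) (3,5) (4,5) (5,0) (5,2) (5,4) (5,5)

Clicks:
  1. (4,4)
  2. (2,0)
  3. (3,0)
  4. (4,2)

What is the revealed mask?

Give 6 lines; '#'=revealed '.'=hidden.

Click 1 (4,4) count=6: revealed 1 new [(4,4)] -> total=1
Click 2 (2,0) count=0: revealed 12 new [(1,0) (1,1) (1,2) (2,0) (2,1) (2,2) (3,0) (3,1) (3,2) (4,0) (4,1) (4,2)] -> total=13
Click 3 (3,0) count=0: revealed 0 new [(none)] -> total=13
Click 4 (4,2) count=2: revealed 0 new [(none)] -> total=13

Answer: ......
###...
###...
###...
###.#.
......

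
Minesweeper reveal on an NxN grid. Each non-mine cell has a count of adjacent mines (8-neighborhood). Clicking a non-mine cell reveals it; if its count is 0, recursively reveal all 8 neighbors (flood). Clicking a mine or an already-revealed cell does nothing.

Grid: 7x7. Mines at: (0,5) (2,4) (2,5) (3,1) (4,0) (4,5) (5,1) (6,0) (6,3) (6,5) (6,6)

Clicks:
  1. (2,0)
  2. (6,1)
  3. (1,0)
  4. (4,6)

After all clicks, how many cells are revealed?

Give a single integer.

Answer: 16

Derivation:
Click 1 (2,0) count=1: revealed 1 new [(2,0)] -> total=1
Click 2 (6,1) count=2: revealed 1 new [(6,1)] -> total=2
Click 3 (1,0) count=0: revealed 13 new [(0,0) (0,1) (0,2) (0,3) (0,4) (1,0) (1,1) (1,2) (1,3) (1,4) (2,1) (2,2) (2,3)] -> total=15
Click 4 (4,6) count=1: revealed 1 new [(4,6)] -> total=16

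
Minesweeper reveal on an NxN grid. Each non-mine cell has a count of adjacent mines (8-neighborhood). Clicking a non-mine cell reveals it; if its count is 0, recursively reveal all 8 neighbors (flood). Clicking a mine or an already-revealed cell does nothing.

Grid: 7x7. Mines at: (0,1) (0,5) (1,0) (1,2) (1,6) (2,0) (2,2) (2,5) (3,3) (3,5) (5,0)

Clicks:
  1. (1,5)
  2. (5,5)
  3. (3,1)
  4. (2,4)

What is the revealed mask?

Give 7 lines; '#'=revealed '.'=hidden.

Click 1 (1,5) count=3: revealed 1 new [(1,5)] -> total=1
Click 2 (5,5) count=0: revealed 18 new [(4,1) (4,2) (4,3) (4,4) (4,5) (4,6) (5,1) (5,2) (5,3) (5,4) (5,5) (5,6) (6,1) (6,2) (6,3) (6,4) (6,5) (6,6)] -> total=19
Click 3 (3,1) count=2: revealed 1 new [(3,1)] -> total=20
Click 4 (2,4) count=3: revealed 1 new [(2,4)] -> total=21

Answer: .......
.....#.
....#..
.#.....
.######
.######
.######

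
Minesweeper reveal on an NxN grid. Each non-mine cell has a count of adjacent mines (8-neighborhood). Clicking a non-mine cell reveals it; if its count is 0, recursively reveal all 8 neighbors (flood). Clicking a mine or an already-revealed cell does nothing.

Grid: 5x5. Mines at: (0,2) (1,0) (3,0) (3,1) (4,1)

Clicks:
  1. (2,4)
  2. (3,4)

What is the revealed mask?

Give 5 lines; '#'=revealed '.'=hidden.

Click 1 (2,4) count=0: revealed 14 new [(0,3) (0,4) (1,2) (1,3) (1,4) (2,2) (2,3) (2,4) (3,2) (3,3) (3,4) (4,2) (4,3) (4,4)] -> total=14
Click 2 (3,4) count=0: revealed 0 new [(none)] -> total=14

Answer: ...##
..###
..###
..###
..###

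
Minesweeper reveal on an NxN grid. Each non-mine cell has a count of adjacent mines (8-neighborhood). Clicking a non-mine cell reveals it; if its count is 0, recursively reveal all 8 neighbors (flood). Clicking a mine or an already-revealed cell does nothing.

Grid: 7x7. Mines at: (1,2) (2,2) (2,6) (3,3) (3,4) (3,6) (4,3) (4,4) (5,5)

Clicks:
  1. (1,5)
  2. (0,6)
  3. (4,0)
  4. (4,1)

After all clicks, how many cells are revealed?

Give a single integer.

Click 1 (1,5) count=1: revealed 1 new [(1,5)] -> total=1
Click 2 (0,6) count=0: revealed 10 new [(0,3) (0,4) (0,5) (0,6) (1,3) (1,4) (1,6) (2,3) (2,4) (2,5)] -> total=11
Click 3 (4,0) count=0: revealed 22 new [(0,0) (0,1) (1,0) (1,1) (2,0) (2,1) (3,0) (3,1) (3,2) (4,0) (4,1) (4,2) (5,0) (5,1) (5,2) (5,3) (5,4) (6,0) (6,1) (6,2) (6,3) (6,4)] -> total=33
Click 4 (4,1) count=0: revealed 0 new [(none)] -> total=33

Answer: 33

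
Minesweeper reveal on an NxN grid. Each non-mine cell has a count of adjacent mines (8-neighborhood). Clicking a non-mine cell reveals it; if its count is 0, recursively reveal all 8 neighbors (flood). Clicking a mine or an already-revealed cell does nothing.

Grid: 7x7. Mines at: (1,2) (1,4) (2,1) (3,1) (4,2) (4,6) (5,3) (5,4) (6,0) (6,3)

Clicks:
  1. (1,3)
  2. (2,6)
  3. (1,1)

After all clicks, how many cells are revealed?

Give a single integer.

Answer: 10

Derivation:
Click 1 (1,3) count=2: revealed 1 new [(1,3)] -> total=1
Click 2 (2,6) count=0: revealed 8 new [(0,5) (0,6) (1,5) (1,6) (2,5) (2,6) (3,5) (3,6)] -> total=9
Click 3 (1,1) count=2: revealed 1 new [(1,1)] -> total=10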